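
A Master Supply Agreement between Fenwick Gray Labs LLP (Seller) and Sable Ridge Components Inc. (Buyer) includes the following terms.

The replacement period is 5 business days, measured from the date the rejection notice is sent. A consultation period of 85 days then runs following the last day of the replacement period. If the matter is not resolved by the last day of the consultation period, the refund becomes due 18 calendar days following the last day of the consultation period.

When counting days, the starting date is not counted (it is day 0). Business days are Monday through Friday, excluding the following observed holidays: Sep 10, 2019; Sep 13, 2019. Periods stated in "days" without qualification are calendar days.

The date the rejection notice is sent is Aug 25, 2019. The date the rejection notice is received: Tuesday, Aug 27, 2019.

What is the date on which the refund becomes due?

Dec 11, 2019

The last day of the replacement period: 5 business days after Sunday, Aug 25, 2019, skipping weekends — Aug 26, Aug 27, Aug 28, Aug 29, Aug 30 — lands on Friday, Aug 30, 2019.
The last day of the consultation period: Aug 30, 2019 + 85 days = Nov 23, 2019.
Adding 18 calendar days to Nov 23, 2019 gives Dec 11, 2019, which is the date on which the refund becomes due.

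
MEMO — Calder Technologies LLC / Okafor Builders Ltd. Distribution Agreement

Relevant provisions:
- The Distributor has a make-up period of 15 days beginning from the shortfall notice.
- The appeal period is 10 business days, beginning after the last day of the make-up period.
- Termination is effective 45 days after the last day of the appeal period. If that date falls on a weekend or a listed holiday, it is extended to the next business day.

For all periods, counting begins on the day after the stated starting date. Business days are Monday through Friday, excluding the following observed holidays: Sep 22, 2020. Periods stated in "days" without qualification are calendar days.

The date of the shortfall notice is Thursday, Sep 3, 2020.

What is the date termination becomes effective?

Nov 19, 2020

The last day of the make-up period: Sep 3, 2020 + 15 days = Sep 18, 2020.
From Friday, Sep 18, 2020, 10 business days (Sep 21, Sep 23, Sep 24, Sep 25, Sep 28, Sep 29, Sep 30, Oct 1, Oct 2, Oct 5, skipping weekends and the listed holiday on Sep 22) brings us to Monday, Oct 5, 2020, which is the last day of the appeal period.
The date termination becomes effective: 45 calendar days after Oct 5, 2020 is Nov 19, 2020. Nov 19, 2020 is a Thursday and is not a listed holiday, so no roll-forward applies.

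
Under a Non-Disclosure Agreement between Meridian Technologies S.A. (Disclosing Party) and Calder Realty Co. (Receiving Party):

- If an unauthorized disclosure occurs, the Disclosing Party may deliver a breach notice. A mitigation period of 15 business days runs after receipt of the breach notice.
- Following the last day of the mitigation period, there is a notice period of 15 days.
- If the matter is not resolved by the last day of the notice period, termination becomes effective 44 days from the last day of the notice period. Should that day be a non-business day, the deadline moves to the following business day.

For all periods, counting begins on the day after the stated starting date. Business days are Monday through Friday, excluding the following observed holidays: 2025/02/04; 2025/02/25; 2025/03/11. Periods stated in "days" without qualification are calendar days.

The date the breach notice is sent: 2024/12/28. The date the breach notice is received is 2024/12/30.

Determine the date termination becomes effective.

From Monday, 2024/12/30, 15 business days (Dec 31, Jan 1, Jan 2, Jan 3, …, Jan 16, Jan 17, Jan 20, skipping weekends) brings us to Monday, 2025/01/20, which is the last day of the mitigation period.
The last day of the notice period: 2025/01/20 + 15 days = 2025/02/04.
Adding 44 calendar days to 2025/02/04 gives 2025/03/20, which is the date termination becomes effective. 2025/03/20 is a Thursday and is not a listed holiday, so no roll-forward applies.

2025/03/20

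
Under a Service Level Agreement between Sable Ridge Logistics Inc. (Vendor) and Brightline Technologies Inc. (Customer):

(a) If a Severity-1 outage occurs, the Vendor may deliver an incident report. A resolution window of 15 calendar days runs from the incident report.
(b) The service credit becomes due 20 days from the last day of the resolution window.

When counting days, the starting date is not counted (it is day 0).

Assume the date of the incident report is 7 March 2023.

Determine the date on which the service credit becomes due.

The last day of the resolution window: 7 March 2023 + 15 days = 22 March 2023.
The date on which the service credit becomes due: 20 calendar days after 22 March 2023 is 11 April 2023.

11 April 2023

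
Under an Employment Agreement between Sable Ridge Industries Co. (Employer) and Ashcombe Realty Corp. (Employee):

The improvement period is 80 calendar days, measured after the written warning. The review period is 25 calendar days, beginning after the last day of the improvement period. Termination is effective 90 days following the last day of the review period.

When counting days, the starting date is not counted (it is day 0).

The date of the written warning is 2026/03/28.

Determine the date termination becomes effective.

2026/10/09

The last day of the improvement period: 80 calendar days after 2026/03/28 is 2026/06/16.
The last day of the review period: 25 calendar days after 2026/06/16 is 2026/07/11.
The date termination becomes effective: 2026/07/11 + 90 days = 2026/10/09.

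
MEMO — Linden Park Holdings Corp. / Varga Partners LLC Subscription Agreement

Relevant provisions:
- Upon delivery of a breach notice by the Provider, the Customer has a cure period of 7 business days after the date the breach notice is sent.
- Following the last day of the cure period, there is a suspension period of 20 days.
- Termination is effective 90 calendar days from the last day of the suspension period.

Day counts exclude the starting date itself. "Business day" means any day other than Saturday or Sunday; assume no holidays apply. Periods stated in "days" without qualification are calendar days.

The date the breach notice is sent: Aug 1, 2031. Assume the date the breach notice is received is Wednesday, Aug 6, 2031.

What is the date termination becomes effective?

Nov 30, 2031

The last day of the cure period: counting 7 business days from Friday, Aug 1, 2031 (Aug 4, Aug 5, Aug 6, Aug 7, Aug 8, Aug 11, Aug 12, skipping weekends) reaches Tuesday, Aug 12, 2031.
The last day of the suspension period: Aug 12, 2031 + 20 days = Sep 1, 2031.
Adding 90 calendar days to Sep 1, 2031 gives Nov 30, 2031, which is the date termination becomes effective.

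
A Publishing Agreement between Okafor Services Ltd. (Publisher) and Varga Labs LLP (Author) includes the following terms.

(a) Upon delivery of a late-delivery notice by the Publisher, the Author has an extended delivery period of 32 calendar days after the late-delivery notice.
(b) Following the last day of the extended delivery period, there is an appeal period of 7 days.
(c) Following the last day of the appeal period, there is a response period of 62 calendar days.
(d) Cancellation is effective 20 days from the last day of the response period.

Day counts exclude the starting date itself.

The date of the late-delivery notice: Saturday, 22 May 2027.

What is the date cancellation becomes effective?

The last day of the extended delivery period: 22 May 2027 + 32 days = 23 June 2027.
The last day of the appeal period: 7 calendar days after 23 June 2027 is 30 June 2027.
The last day of the response period: 62 calendar days after 30 June 2027 is 31 August 2027.
Adding 20 calendar days to 31 August 2027 gives 20 September 2027, which is the date cancellation becomes effective.

20 September 2027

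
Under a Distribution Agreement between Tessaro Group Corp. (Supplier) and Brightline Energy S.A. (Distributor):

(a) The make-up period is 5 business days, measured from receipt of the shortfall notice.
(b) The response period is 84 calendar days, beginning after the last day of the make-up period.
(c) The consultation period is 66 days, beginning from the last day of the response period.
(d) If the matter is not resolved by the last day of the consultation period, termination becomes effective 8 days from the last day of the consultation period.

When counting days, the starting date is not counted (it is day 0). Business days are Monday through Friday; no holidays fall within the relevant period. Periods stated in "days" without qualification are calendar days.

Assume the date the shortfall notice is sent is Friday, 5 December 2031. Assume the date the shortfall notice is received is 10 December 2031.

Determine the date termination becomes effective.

The last day of the make-up period: 5 business days after Wednesday, 10 December 2031, skipping weekends — Dec 11, Dec 12, Dec 15, Dec 16, Dec 17 — lands on Wednesday, 17 December 2031.
The last day of the response period: 84 calendar days after 17 December 2031 is 10 March 2032.
Adding 66 calendar days to 10 March 2032 gives 15 May 2032, which is the last day of the consultation period.
The date termination becomes effective: 8 calendar days after 15 May 2032 is 23 May 2032.

23 May 2032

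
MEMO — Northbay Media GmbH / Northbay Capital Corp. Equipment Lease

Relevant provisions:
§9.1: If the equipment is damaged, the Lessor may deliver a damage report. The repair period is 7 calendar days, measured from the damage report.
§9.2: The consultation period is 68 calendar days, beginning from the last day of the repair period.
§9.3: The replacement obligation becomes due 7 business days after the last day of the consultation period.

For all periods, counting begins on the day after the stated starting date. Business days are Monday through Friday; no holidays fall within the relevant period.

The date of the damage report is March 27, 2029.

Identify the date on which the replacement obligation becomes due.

The last day of the repair period: March 27, 2029 + 7 days = April 3, 2029.
Adding 68 calendar days to April 3, 2029 gives June 10, 2029, which is the last day of the consultation period.
From Sunday, June 10, 2029, 7 business days (Jun 11, Jun 12, Jun 13, Jun 14, Jun 15, Jun 18, Jun 19, skipping weekends) brings us to Tuesday, June 19, 2029, which is the date on which the replacement obligation becomes due.

June 19, 2029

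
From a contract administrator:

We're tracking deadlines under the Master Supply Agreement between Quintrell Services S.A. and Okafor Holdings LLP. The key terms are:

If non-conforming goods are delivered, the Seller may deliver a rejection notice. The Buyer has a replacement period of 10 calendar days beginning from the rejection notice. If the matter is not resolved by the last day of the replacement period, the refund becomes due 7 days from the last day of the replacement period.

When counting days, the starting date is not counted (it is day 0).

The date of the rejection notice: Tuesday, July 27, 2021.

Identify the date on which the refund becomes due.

August 13, 2021

The last day of the replacement period: July 27, 2021 + 10 days = August 6, 2021.
The date on which the refund becomes due: 7 calendar days after August 6, 2021 is August 13, 2021.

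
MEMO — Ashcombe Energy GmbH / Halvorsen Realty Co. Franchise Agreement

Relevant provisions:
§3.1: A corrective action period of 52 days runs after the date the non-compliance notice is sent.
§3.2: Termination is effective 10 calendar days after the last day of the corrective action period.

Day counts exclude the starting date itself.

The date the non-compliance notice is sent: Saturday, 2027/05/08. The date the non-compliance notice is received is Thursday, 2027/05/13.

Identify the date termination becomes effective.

2027/07/09

The last day of the corrective action period: 52 calendar days after 2027/05/08 is 2027/06/29.
Adding 10 calendar days to 2027/06/29 gives 2027/07/09, which is the date termination becomes effective.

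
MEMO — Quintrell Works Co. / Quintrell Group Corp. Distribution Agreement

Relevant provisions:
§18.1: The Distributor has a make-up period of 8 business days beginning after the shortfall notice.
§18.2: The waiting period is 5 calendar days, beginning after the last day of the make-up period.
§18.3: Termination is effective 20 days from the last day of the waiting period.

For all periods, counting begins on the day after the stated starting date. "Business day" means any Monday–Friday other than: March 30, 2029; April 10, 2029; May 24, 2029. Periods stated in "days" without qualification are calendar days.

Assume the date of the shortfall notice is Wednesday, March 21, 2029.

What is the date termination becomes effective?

The last day of the make-up period: counting 8 business days from Wednesday, March 21, 2029 (Mar 22, Mar 23, Mar 26, Mar 27, Mar 28, Mar 29, Apr 2, Apr 3, skipping weekends and the listed holiday on Mar 30) reaches Tuesday, April 3, 2029.
The last day of the waiting period: 5 calendar days after April 3, 2029 is April 8, 2029.
Adding 20 calendar days to April 8, 2029 gives April 28, 2029, which is the date termination becomes effective.

April 28, 2029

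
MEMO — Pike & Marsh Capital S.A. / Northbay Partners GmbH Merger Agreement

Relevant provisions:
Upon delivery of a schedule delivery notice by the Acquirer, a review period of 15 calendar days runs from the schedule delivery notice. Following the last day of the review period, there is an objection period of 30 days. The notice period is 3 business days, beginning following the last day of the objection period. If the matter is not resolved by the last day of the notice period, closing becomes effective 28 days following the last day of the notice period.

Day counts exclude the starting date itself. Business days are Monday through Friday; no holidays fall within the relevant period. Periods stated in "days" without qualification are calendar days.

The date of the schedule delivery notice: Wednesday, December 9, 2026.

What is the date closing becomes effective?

The last day of the review period: December 9, 2026 + 15 days = December 24, 2026.
The last day of the objection period: December 24, 2026 + 30 days = January 23, 2027.
From Saturday, January 23, 2027, 3 business days (Jan 25, Jan 26, Jan 27, skipping weekends) brings us to Wednesday, January 27, 2027, which is the last day of the notice period.
The date closing becomes effective: 28 calendar days after January 27, 2027 is February 24, 2027.

February 24, 2027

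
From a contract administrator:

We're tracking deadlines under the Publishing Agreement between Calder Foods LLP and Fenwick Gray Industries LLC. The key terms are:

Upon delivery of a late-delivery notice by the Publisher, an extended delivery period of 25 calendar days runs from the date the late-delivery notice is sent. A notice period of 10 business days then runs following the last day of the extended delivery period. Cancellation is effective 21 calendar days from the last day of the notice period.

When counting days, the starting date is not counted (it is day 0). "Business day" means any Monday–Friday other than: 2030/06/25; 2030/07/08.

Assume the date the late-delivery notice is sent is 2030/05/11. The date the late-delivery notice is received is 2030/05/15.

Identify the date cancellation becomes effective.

2030/07/10

The last day of the extended delivery period: 2030/05/11 + 25 days = 2030/06/05.
The last day of the notice period: counting 10 business days from Wednesday, 2030/06/05 (Jun 6, Jun 7, Jun 10, Jun 11, Jun 12, Jun 13, Jun 14, Jun 17, Jun 18, Jun 19, skipping weekends) reaches Wednesday, 2030/06/19.
The date cancellation becomes effective: 2030/06/19 + 21 days = 2030/07/10.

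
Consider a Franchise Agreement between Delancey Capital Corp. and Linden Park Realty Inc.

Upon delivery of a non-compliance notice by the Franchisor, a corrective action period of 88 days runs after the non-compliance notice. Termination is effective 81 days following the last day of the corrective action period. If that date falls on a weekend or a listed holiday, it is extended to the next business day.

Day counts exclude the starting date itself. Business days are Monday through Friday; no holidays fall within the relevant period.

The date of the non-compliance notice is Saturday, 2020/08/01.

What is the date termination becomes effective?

2021/01/18

The last day of the corrective action period: 2020/08/01 + 88 days = 2020/10/28.
The date termination becomes effective: 81 calendar days after 2020/10/28 is 2021/01/17. That falls on a Sunday, so it rolls to the next business day, Monday, 2021/01/18.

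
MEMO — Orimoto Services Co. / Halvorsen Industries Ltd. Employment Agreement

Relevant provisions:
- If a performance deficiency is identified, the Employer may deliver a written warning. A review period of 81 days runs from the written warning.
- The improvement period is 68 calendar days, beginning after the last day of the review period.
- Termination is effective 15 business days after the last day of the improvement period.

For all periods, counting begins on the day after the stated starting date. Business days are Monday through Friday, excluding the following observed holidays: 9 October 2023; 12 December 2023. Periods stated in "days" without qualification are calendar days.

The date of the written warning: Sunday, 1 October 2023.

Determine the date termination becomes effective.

Adding 81 calendar days to 1 October 2023 gives 21 December 2023, which is the last day of the review period.
The last day of the improvement period: 68 calendar days after 21 December 2023 is 27 February 2024.
The date termination becomes effective: 15 business days after Tuesday, 27 February 2024, skipping weekends — Feb 28, Feb 29, Mar 1, Mar 4, …, Mar 15, Mar 18, Mar 19 — lands on Tuesday, 19 March 2024.

19 March 2024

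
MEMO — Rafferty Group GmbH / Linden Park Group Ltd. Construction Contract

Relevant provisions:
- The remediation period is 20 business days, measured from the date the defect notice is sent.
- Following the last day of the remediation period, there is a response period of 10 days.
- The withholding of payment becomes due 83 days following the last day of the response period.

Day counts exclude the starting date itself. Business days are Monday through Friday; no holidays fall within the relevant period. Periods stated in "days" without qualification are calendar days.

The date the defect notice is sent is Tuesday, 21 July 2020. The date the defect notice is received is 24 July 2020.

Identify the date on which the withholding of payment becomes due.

19 November 2020

The last day of the remediation period: 20 business days after Tuesday, 21 July 2020, skipping weekends — Jul 22, Jul 23, Jul 24, Jul 27, …, Aug 14, Aug 17, Aug 18 — lands on Tuesday, 18 August 2020.
The last day of the response period: 10 calendar days after 18 August 2020 is 28 August 2020.
The date on which the withholding of payment becomes due: 28 August 2020 + 83 days = 19 November 2020.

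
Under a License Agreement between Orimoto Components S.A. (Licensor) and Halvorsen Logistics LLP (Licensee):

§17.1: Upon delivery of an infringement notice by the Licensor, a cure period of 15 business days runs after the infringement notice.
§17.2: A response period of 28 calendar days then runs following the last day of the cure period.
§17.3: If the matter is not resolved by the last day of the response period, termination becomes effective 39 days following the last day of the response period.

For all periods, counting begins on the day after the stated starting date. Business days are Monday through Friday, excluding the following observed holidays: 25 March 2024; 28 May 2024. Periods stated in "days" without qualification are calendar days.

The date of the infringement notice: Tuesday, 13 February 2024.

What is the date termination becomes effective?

11 May 2024

From Tuesday, 13 February 2024, 15 business days (Feb 14, Feb 15, Feb 16, Feb 19, …, Mar 1, Mar 4, Mar 5, skipping weekends) brings us to Tuesday, 5 March 2024, which is the last day of the cure period.
The last day of the response period: 28 calendar days after 5 March 2024 is 2 April 2024.
The date termination becomes effective: 2 April 2024 + 39 days = 11 May 2024.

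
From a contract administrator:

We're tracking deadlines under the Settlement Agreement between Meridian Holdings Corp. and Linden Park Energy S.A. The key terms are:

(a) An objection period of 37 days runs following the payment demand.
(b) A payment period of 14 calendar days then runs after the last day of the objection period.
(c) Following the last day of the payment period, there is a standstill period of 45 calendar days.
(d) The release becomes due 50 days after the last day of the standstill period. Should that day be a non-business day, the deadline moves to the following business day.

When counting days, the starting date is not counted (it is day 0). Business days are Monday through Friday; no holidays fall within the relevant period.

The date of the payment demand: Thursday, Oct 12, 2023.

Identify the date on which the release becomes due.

Mar 6, 2024

The last day of the objection period: Oct 12, 2023 + 37 days = Nov 18, 2023.
Adding 14 calendar days to Nov 18, 2023 gives Dec 2, 2023, which is the last day of the payment period.
Adding 45 calendar days to Dec 2, 2023 gives Jan 16, 2024, which is the last day of the standstill period.
The date on which the release becomes due: Jan 16, 2024 + 50 days = Mar 6, 2024. Mar 6, 2024 is a Wednesday, so no roll-forward applies.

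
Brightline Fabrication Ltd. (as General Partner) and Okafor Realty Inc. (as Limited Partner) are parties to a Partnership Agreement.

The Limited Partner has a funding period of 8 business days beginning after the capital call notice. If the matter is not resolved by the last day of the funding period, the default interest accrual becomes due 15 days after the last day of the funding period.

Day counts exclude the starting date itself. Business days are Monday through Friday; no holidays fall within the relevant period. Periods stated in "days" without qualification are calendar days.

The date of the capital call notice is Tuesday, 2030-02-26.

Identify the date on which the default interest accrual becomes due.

The last day of the funding period: counting 8 business days from Tuesday, 2030-02-26 (Feb 27, Feb 28, Mar 1, Mar 4, Mar 5, Mar 6, Mar 7, Mar 8, skipping weekends) reaches Friday, 2030-03-08.
Adding 15 calendar days to 2030-03-08 gives 2030-03-23, which is the date on which the default interest accrual becomes due.

2030-03-23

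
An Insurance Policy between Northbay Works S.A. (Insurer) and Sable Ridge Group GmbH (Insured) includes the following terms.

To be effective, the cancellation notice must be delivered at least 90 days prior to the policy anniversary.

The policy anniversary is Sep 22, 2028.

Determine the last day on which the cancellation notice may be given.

Counting back 90 calendar days from Sep 22, 2028 gives Jun 24, 2028.

Jun 24, 2028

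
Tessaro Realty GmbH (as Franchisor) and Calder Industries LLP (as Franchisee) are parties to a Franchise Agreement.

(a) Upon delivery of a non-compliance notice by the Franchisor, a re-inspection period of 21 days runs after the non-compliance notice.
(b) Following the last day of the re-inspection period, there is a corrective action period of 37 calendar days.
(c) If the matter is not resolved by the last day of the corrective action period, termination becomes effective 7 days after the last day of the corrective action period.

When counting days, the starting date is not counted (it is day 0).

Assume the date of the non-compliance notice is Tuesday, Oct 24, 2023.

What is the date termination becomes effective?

Dec 28, 2023

Adding 21 calendar days to Oct 24, 2023 gives Nov 14, 2023, which is the last day of the re-inspection period.
Adding 37 calendar days to Nov 14, 2023 gives Dec 21, 2023, which is the last day of the corrective action period.
The date termination becomes effective: 7 calendar days after Dec 21, 2023 is Dec 28, 2023.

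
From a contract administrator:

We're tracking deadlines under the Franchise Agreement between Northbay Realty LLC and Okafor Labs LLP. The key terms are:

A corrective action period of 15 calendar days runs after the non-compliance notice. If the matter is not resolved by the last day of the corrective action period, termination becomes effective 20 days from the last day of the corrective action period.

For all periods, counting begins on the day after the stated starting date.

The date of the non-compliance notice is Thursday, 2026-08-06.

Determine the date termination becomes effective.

The last day of the corrective action period: 15 calendar days after 2026-08-06 is 2026-08-21.
The date termination becomes effective: 20 calendar days after 2026-08-21 is 2026-09-10.

2026-09-10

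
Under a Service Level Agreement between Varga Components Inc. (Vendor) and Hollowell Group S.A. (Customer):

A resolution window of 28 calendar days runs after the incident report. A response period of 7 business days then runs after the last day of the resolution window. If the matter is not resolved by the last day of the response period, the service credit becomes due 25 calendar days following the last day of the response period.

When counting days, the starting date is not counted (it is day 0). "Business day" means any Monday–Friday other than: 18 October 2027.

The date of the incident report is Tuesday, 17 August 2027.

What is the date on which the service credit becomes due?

18 October 2027

The last day of the resolution window: 28 calendar days after 17 August 2027 is 14 September 2027.
The last day of the response period: 7 business days after Tuesday, 14 September 2027, skipping weekends — Sep 15, Sep 16, Sep 17, Sep 20, Sep 21, Sep 22, Sep 23 — lands on Thursday, 23 September 2027.
The date on which the service credit becomes due: 25 calendar days after 23 September 2027 is 18 October 2027.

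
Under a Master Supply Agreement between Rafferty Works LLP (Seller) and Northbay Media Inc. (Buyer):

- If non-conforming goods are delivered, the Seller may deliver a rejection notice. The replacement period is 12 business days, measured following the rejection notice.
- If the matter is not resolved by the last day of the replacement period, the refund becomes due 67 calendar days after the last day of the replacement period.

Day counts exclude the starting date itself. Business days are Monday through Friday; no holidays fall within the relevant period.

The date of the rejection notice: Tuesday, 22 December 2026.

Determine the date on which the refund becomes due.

From Tuesday, 22 December 2026, 12 business days (Dec 23, Dec 24, Dec 25, Dec 28, …, Jan 5, Jan 6, Jan 7, skipping weekends) brings us to Thursday, 7 January 2027, which is the last day of the replacement period.
Adding 67 calendar days to 7 January 2027 gives 15 March 2027, which is the date on which the refund becomes due.

15 March 2027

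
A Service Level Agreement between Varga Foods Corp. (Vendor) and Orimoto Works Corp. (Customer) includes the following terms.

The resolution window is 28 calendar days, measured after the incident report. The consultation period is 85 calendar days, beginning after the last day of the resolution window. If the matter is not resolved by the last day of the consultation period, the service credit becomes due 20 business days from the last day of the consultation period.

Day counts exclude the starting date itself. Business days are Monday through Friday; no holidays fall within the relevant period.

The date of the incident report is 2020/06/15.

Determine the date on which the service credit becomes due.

Adding 28 calendar days to 2020/06/15 gives 2020/07/13, which is the last day of the resolution window.
The last day of the consultation period: 85 calendar days after 2020/07/13 is 2020/10/06.
The date on which the service credit becomes due: 20 business days after Tuesday, 2020/10/06, skipping weekends — Oct 7, Oct 8, Oct 9, Oct 12, …, Oct 30, Nov 2, Nov 3 — lands on Tuesday, 2020/11/03.

2020/11/03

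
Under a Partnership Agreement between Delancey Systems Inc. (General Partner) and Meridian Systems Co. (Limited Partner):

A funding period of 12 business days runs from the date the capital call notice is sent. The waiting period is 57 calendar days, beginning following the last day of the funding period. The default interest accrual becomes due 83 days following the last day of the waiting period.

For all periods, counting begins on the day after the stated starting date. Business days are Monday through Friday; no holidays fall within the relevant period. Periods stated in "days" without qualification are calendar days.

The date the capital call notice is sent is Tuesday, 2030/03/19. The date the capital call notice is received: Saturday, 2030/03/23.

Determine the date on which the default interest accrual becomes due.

The last day of the funding period: counting 12 business days from Tuesday, 2030/03/19 (Mar 20, Mar 21, Mar 22, Mar 25, …, Apr 2, Apr 3, Apr 4, skipping weekends) reaches Thursday, 2030/04/04.
The last day of the waiting period: 57 calendar days after 2030/04/04 is 2030/05/31.
Adding 83 calendar days to 2030/05/31 gives 2030/08/22, which is the date on which the default interest accrual becomes due.

2030/08/22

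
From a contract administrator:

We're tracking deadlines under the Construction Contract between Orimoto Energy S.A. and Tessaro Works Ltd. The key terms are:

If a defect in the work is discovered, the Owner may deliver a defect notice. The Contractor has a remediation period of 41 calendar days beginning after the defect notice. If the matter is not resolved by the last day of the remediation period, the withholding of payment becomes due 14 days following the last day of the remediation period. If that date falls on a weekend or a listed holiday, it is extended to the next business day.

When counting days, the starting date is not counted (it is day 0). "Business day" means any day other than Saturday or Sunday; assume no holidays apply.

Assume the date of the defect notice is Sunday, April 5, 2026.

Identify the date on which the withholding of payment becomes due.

The last day of the remediation period: April 5, 2026 + 41 days = May 16, 2026.
Adding 14 calendar days to May 16, 2026 gives May 30, 2026, which is the date on which the withholding of payment becomes due. That falls on a Saturday, so it rolls to the next business day, Monday, June 1, 2026.

June 1, 2026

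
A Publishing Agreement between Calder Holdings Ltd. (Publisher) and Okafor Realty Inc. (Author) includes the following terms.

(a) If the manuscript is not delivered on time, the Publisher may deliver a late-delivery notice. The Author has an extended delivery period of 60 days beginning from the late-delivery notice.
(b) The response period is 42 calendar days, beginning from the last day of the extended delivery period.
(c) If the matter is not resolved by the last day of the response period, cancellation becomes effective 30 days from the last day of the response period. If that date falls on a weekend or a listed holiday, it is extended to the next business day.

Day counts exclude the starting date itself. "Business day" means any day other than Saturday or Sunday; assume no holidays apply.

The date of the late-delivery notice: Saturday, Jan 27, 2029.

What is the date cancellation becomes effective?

Jun 8, 2029

Adding 60 calendar days to Jan 27, 2029 gives Mar 28, 2029, which is the last day of the extended delivery period.
The last day of the response period: Mar 28, 2029 + 42 days = May 9, 2029.
The date cancellation becomes effective: May 9, 2029 + 30 days = Jun 8, 2029. Jun 8, 2029 is a Friday, so no roll-forward applies.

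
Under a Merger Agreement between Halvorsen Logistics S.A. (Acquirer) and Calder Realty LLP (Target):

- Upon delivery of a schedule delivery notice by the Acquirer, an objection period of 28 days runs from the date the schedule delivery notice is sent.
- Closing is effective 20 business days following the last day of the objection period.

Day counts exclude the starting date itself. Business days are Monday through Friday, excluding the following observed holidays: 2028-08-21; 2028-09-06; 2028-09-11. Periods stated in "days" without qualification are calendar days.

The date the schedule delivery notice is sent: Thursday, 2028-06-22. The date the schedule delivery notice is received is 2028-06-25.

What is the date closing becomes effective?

The last day of the objection period: 2028-06-22 + 28 days = 2028-07-20.
The date closing becomes effective: 20 business days after Thursday, 2028-07-20, skipping weekends — Jul 21, Jul 24, Jul 25, Jul 26, …, Aug 15, Aug 16, Aug 17 — lands on Thursday, 2028-08-17.

2028-08-17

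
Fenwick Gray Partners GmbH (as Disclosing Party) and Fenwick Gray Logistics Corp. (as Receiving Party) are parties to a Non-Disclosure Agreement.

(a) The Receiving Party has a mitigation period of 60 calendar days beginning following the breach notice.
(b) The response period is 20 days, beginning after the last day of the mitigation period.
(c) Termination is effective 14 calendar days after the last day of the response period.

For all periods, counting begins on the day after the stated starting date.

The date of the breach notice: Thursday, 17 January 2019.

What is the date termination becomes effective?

21 April 2019

The last day of the mitigation period: 60 calendar days after 17 January 2019 is 18 March 2019.
The last day of the response period: 18 March 2019 + 20 days = 7 April 2019.
Adding 14 calendar days to 7 April 2019 gives 21 April 2019, which is the date termination becomes effective.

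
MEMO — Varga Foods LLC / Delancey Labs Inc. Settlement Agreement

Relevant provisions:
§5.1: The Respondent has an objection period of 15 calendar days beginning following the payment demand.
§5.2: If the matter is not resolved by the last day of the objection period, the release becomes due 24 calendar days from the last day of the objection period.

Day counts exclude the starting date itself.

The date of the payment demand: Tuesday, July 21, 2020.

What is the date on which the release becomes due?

August 29, 2020

The last day of the objection period: 15 calendar days after July 21, 2020 is August 5, 2020.
The date on which the release becomes due: August 5, 2020 + 24 days = August 29, 2020.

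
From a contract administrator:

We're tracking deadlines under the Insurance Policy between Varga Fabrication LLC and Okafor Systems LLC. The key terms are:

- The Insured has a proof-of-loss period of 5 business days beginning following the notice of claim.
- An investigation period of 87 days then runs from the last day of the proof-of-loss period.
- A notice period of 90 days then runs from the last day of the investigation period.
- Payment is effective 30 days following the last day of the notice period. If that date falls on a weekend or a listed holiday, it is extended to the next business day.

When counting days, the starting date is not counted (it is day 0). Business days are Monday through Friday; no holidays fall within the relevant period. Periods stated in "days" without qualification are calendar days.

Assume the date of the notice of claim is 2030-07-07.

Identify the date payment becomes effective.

The last day of the proof-of-loss period: counting 5 business days from Sunday, 2030-07-07 (Jul 8, Jul 9, Jul 10, Jul 11, Jul 12, skipping weekends) reaches Friday, 2030-07-12.
The last day of the investigation period: 2030-07-12 + 87 days = 2030-10-07.
Adding 90 calendar days to 2030-10-07 gives 2031-01-05, which is the last day of the notice period.
Adding 30 calendar days to 2031-01-05 gives 2031-02-04, which is the date payment becomes effective. 2031-02-04 is a Tuesday, so no roll-forward applies.

2031-02-04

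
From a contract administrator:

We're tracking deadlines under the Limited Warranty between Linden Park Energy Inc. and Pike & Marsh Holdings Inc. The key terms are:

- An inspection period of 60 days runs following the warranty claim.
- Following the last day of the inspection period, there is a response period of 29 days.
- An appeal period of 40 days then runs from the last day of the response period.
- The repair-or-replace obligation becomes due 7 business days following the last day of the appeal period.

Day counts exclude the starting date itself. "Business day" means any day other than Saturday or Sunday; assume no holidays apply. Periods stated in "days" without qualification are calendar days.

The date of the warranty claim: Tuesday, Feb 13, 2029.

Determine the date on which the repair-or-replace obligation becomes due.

The last day of the inspection period: 60 calendar days after Feb 13, 2029 is Apr 14, 2029.
The last day of the response period: 29 calendar days after Apr 14, 2029 is May 13, 2029.
The last day of the appeal period: May 13, 2029 + 40 days = Jun 22, 2029.
From Friday, Jun 22, 2029, 7 business days (Jun 25, Jun 26, Jun 27, Jun 28, Jun 29, Jul 2, Jul 3, skipping weekends) brings us to Tuesday, Jul 3, 2029, which is the date on which the repair-or-replace obligation becomes due.

Jul 3, 2029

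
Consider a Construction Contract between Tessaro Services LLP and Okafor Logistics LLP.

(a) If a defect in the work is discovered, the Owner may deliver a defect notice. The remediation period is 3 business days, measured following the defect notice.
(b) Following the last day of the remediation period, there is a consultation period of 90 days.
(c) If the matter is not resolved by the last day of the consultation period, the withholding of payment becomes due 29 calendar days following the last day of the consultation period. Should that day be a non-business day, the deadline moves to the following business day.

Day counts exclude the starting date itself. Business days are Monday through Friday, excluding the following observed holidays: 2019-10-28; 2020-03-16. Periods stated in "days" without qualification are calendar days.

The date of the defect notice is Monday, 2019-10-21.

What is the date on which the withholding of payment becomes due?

The last day of the remediation period: counting 3 business days from Monday, 2019-10-21 (Oct 22, Oct 23, Oct 24, skipping weekends) reaches Thursday, 2019-10-24.
Adding 90 calendar days to 2019-10-24 gives 2020-01-22, which is the last day of the consultation period.
Adding 29 calendar days to 2020-01-22 gives 2020-02-20, which is the date on which the withholding of payment becomes due. 2020-02-20 is a Thursday and is not a listed holiday, so no roll-forward applies.

2020-02-20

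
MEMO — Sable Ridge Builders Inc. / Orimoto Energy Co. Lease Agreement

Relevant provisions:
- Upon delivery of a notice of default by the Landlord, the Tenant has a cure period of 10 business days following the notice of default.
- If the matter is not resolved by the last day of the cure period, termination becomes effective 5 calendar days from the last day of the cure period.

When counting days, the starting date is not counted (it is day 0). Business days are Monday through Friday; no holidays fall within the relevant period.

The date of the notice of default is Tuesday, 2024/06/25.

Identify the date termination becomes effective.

The last day of the cure period: counting 10 business days from Tuesday, 2024/06/25 (Jun 26, Jun 27, Jun 28, Jul 1, Jul 2, Jul 3, Jul 4, Jul 5, Jul 8, Jul 9, skipping weekends) reaches Tuesday, 2024/07/09.
Adding 5 calendar days to 2024/07/09 gives 2024/07/14, which is the date termination becomes effective.

2024/07/14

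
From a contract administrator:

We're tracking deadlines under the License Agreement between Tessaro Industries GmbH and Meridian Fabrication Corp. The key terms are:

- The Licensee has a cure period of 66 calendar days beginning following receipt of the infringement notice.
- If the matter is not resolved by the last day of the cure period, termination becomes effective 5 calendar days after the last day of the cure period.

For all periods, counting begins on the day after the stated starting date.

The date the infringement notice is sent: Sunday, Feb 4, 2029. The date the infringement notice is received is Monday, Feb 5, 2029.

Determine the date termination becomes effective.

Apr 17, 2029

The last day of the cure period: 66 calendar days after Feb 5, 2029 is Apr 12, 2029.
The date termination becomes effective: Apr 12, 2029 + 5 days = Apr 17, 2029.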